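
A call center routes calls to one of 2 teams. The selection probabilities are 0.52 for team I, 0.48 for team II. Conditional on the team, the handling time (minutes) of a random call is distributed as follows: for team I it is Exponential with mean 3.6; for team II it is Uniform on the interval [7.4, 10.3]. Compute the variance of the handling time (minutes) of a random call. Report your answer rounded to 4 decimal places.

13.9552

Per component, I: μ=3.6, E[X²]=25.92; II: μ=8.85, E[X²]=79.0233.
E[X] = 0.52·3.6 + 0.48·8.85 = 6.12.
E[X²] = 0.52·25.92 + 0.48·79.0233 = 51.4096.
Var(X) = E[X²] − (E[X])² = 51.4096 − 37.4544 = 13.9552.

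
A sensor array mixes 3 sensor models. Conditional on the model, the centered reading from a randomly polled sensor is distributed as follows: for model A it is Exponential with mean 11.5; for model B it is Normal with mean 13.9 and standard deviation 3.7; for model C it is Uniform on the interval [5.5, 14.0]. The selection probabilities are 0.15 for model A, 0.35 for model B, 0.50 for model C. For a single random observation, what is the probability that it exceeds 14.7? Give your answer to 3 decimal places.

0.187

Conditional on each model, P(X > 14.7): A: 0.278521; B: 0.41441; C: 0.
By total probability, P(X > 14.7) = 0.15·0.278521 + 0.35·0.41441 + 0.5·0 = 0.186822.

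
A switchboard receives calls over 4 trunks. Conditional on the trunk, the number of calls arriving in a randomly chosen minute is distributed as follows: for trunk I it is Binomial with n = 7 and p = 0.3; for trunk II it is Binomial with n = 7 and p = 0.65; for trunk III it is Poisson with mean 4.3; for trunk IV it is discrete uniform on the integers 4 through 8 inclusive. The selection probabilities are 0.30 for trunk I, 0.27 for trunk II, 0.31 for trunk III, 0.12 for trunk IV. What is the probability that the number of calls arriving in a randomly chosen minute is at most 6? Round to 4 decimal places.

0.8940

Conditional on each trunk, P(X ≤ 6): I: 0.999781; II: 0.950978; III: 0.85579; IV: 0.6.
By total probability, P(X ≤ 6) = 0.3·0.999781 + 0.27·0.950978 + 0.31·0.85579 + 0.12·0.6 = 0.893993.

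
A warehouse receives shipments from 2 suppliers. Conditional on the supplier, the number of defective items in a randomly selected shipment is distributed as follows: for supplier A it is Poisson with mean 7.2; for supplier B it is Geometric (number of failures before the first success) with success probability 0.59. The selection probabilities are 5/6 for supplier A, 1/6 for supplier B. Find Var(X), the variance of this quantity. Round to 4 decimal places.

12.0735

Per component, A: μ=7.2, E[X²]=59.04; B: μ=0.694915, E[X²]=1.66073.
E[X] = 0.833333·7.2 + 0.166667·0.694915 = 6.11582.
E[X²] = 0.833333·59.04 + 0.166667·1.66073 = 49.4768.
Var(X) = E[X²] − (E[X])² = 49.4768 − 37.4032 = 12.0735.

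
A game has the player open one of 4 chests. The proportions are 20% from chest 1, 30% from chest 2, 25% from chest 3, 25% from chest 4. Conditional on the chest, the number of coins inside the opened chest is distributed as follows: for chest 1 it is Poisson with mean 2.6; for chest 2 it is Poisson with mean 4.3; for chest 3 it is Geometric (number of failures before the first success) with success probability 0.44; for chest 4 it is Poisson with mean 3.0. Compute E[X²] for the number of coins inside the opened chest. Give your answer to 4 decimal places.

For each component E[X²] = Var + (mean)², giving 1: 9.36; 2: 22.79; 3: 4.5124; 4: 12.
Overall E[X²] = 0.2·9.36 + 0.3·22.79 + 0.25·4.5124 + 0.25·12 = 12.8371.

12.8371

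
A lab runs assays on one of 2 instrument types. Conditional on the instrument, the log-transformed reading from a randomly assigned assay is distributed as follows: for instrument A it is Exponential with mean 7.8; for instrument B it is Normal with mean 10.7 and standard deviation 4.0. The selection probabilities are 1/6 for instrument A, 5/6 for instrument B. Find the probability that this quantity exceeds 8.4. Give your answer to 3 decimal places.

0.655

Conditional on each instrument, P(X > 8.4): A: 0.340642; B: 0.717354.
By total probability, P(X > 8.4) = 0.166667·0.340642 + 0.833333·0.717354 = 0.654569.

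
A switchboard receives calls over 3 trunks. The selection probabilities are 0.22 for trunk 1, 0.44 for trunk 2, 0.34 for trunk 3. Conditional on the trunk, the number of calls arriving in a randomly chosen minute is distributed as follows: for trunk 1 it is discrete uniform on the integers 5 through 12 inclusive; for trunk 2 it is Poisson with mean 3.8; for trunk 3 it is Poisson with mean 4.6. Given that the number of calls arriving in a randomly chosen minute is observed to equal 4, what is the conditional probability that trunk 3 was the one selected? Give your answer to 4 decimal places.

0.4271

Likelihoods P(X=4 | ·): 1: 0; 2: 0.194359; 3: 0.187528.
Posterior ∝ prior × likelihood. Numerator for 3: 0.34·0.187528 = 0.0637594.
Normalizing constant: 0.22·0 + 0.44·0.194359 + 0.34·0.187528 = 0.149277.
P(3 | observation) = 0.0637594 / 0.149277 = 0.427121.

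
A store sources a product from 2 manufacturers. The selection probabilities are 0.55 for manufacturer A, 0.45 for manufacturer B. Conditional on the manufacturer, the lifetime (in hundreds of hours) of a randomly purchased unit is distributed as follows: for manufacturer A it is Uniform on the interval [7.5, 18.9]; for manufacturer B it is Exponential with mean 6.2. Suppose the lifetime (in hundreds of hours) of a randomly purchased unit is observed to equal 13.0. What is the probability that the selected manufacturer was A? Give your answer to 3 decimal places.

0.844

Likelihoods f(13.0 | ·): A: 0.0877193; B: 0.0198149.
Posterior ∝ prior × likelihood. Numerator for A: 0.55·0.0877193 = 0.0482456.
Normalizing constant: 0.55·0.0877193 + 0.45·0.0198149 = 0.0571623.
P(A | observation) = 0.0482456 / 0.0571623 = 0.844011.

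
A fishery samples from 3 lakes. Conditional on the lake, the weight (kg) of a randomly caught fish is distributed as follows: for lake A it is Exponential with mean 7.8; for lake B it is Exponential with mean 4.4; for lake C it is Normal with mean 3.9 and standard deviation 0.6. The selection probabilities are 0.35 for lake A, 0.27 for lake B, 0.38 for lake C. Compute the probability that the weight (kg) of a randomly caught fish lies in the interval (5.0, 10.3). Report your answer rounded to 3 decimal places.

0.164

Conditional on each lake, P(5.0 < X < 10.3): A: 0.259754; B: 0.224744; C: 0.0333765.
By total probability, P(5.0 < X < 10.3) = 0.35·0.259754 + 0.27·0.224744 + 0.38·0.0333765 = 0.164278.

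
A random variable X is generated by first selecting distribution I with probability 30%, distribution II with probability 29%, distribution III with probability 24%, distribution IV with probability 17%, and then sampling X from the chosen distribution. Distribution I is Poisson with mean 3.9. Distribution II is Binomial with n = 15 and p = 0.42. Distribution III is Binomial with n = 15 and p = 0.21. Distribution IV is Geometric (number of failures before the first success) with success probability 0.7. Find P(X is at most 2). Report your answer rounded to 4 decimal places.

Conditional on each component, P(X ≤ 2): I: 0.253125; II: 0.0189228; III: 0.361466; IV: 0.973.
By total probability, P(X ≤ 2) = 0.3·0.253125 + 0.29·0.0189228 + 0.24·0.361466 + 0.17·0.973 = 0.333587.

0.3336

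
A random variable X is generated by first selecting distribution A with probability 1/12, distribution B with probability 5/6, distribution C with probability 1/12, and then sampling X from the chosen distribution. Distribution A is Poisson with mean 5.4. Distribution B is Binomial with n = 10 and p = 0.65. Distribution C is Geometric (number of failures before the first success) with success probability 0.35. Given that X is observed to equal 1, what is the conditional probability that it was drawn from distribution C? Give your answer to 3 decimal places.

Likelihoods P(X=1 | ·): A: 0.0243895; B: 0.000512302; C: 0.2275.
Posterior ∝ prior × likelihood. Numerator for C: 0.0833333·0.2275 = 0.0189583.
Normalizing constant: 0.0833333·0.0243895 + 0.833333·0.000512302 + 0.0833333·0.2275 = 0.0214177.
P(C | observation) = 0.0189583 / 0.0214177 = 0.885171.

0.885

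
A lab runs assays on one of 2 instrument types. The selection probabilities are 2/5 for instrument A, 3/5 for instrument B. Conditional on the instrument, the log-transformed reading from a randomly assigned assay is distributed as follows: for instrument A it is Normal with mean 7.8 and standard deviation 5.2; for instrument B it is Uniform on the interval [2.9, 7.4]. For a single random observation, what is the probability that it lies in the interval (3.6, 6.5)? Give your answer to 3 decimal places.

0.463

Conditional on each instrument, P(3.6 < X < 6.5): A: 0.19166; B: 0.644444.
By total probability, P(3.6 < X < 6.5) = 0.4·0.19166 + 0.6·0.644444 = 0.463331.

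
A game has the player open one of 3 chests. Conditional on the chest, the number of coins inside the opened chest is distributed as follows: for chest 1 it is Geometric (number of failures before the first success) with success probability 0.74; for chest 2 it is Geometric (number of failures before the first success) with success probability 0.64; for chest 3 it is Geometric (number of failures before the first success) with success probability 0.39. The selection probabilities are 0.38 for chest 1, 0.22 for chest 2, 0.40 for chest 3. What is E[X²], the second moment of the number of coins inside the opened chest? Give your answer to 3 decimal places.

For each component E[X²] = Var + (mean)², giving 1: 0.598247; 2: 1.19531; 3: 6.45694.
Overall E[X²] = 0.38·0.598247 + 0.22·1.19531 + 0.4·6.45694 = 3.07308.

3.073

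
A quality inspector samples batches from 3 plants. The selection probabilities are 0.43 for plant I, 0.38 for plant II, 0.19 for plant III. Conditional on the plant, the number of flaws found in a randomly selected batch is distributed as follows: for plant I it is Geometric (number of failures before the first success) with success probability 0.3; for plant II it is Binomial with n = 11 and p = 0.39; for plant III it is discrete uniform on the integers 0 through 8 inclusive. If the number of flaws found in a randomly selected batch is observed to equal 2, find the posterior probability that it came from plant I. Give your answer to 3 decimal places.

Likelihoods P(X=2 | ·): I: 0.147; II: 0.0978274; III: 0.111111.
Posterior ∝ prior × likelihood. Numerator for I: 0.43·0.147 = 0.06321.
Normalizing constant: 0.43·0.147 + 0.38·0.0978274 + 0.19·0.111111 = 0.121496.
P(I | observation) = 0.06321 / 0.121496 = 0.520266.

0.520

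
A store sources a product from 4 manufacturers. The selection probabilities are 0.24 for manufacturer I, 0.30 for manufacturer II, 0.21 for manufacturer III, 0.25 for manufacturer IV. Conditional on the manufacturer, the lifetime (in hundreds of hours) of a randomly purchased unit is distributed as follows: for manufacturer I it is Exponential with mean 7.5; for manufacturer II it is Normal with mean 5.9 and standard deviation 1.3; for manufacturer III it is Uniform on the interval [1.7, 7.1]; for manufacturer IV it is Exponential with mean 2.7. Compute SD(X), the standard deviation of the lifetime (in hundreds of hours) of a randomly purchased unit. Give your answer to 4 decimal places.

4.4105

Per component, I: μ=7.5, E[X²]=112.5; II: μ=5.9, E[X²]=36.5; III: μ=4.4, E[X²]=21.79; IV: μ=2.7, E[X²]=14.58.
E[X] = 0.24·7.5 + 0.3·5.9 + 0.21·4.4 + 0.25·2.7 = 5.169.
E[X²] = 0.24·112.5 + 0.3·36.5 + 0.21·21.79 + 0.25·14.58 = 46.1709.
Var(X) = E[X²] − (E[X])² = 46.1709 − 26.7186 = 19.4523.
SD(X) = √19.4523 = 4.41048.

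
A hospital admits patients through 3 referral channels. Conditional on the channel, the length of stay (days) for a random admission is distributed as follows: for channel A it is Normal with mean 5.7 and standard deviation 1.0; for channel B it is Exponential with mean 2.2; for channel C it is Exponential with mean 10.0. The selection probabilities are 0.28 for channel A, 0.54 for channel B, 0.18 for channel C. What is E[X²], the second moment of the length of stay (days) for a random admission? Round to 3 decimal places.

50.604

For each component E[X²] = Var + (mean)², giving A: 33.49; B: 9.68; C: 200.
Overall E[X²] = 0.28·33.49 + 0.54·9.68 + 0.18·200 = 50.6044.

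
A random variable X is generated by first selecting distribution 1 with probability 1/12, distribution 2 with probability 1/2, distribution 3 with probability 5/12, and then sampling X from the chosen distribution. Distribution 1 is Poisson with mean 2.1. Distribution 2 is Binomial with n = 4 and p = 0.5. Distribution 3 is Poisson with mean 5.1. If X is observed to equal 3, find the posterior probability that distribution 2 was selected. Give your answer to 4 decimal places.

Likelihoods P(X=3 | ·): 1: 0.189011; 2: 0.25; 3: 0.13479.
Posterior ∝ prior × likelihood. Numerator for 2: 0.5·0.25 = 0.125.
Normalizing constant: 0.0833333·0.189011 + 0.5·0.25 + 0.416667·0.13479 = 0.196913.
P(2 | observation) = 0.125 / 0.196913 = 0.634797.

0.6348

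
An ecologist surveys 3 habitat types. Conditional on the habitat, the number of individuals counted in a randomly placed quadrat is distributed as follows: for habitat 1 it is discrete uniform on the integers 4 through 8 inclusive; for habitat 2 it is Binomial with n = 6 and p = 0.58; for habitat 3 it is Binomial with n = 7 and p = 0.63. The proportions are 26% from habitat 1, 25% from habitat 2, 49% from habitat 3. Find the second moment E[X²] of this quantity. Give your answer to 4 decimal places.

For each component E[X²] = Var + (mean)², giving 1: 38; 2: 13.572; 3: 21.0798.
Overall E[X²] = 0.26·38 + 0.25·13.572 + 0.49·21.0798 = 23.6021.

23.6021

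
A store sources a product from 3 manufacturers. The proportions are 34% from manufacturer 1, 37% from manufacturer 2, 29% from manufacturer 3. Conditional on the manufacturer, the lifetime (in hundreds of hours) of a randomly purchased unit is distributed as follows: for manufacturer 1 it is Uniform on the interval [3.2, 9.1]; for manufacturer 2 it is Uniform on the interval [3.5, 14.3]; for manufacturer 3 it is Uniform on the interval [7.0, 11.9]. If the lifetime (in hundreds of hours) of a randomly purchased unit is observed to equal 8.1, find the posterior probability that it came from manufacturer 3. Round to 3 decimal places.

0.392

Likelihoods f(8.1 | ·): 1: 0.169492; 2: 0.0925926; 3: 0.204082.
Posterior ∝ prior × likelihood. Numerator for 3: 0.29·0.204082 = 0.0591837.
Normalizing constant: 0.34·0.169492 + 0.37·0.0925926 + 0.29·0.204082 = 0.15107.
P(3 | observation) = 0.0591837 / 0.15107 = 0.391763.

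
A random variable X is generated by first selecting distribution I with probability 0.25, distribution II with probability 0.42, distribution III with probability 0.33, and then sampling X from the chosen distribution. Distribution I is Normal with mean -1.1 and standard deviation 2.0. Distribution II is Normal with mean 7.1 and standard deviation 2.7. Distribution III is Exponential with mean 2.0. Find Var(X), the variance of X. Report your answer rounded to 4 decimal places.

Per component, I: μ=-1.1, E[X²]=5.21; II: μ=7.1, E[X²]=57.7; III: μ=2, E[X²]=8.
E[X] = 0.25·-1.1 + 0.42·7.1 + 0.33·2 = 3.367.
E[X²] = 0.25·5.21 + 0.42·57.7 + 0.33·8 = 28.1765.
Var(X) = E[X²] − (E[X])² = 28.1765 − 11.3367 = 16.8398.

16.8398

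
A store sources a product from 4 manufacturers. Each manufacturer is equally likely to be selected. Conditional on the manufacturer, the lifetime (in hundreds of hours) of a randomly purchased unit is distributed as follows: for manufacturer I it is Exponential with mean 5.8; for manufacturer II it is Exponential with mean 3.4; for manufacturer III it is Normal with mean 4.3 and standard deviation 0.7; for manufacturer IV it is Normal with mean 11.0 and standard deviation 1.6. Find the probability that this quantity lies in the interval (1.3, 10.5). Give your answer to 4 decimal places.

Conditional on each manufacturer, P(1.3 < X < 10.5): I: 0.635607; II: 0.636672; III: 0.999991; IV: 0.37733.
By total probability, P(1.3 < X < 10.5) = 0.25·0.635607 + 0.25·0.636672 + 0.25·0.999991 + 0.25·0.37733 = 0.6624.

0.6624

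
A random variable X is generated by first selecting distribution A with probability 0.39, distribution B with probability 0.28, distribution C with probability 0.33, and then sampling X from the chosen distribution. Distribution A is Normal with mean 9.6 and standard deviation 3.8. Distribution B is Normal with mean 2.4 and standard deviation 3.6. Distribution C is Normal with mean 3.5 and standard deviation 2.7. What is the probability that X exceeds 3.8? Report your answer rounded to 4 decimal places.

Conditional on each component, P(X > 3.8): A: 0.936534; B: 0.348679; C: 0.455764.
By total probability, P(X > 3.8) = 0.39·0.936534 + 0.28·0.348679 + 0.33·0.455764 = 0.613281.

0.6133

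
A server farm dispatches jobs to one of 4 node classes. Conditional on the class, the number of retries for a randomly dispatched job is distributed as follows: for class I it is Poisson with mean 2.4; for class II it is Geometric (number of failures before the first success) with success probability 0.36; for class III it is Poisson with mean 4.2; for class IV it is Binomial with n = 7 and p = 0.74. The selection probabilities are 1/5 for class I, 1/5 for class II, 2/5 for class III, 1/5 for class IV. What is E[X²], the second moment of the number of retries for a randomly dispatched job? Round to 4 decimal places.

For each component E[X²] = Var + (mean)², giving I: 8.16; II: 8.09877; III: 21.84; IV: 28.1792.
Overall E[X²] = 0.2·8.16 + 0.2·8.09877 + 0.4·21.84 + 0.2·28.1792 = 17.6236.

17.6236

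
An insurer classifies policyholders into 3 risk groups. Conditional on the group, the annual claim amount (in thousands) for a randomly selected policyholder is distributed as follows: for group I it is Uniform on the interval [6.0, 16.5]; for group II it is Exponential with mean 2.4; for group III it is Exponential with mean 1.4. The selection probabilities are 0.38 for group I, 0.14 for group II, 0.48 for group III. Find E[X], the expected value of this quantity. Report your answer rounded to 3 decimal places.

Component means — I: 11.25; II: 2.4; III: 1.4.
E[X] = 0.38·11.25 + 0.14·2.4 + 0.48·1.4 = 5.283.

5.283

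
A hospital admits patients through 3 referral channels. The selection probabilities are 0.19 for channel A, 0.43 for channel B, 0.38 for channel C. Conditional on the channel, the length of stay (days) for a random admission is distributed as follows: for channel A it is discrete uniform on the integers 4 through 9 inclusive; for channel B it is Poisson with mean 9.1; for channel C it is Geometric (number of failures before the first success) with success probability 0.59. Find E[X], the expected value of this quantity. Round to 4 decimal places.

5.4121

Component means — A: 6.5; B: 9.1; C: 0.694915.
E[X] = 0.19·6.5 + 0.43·9.1 + 0.38·0.694915 = 5.41207.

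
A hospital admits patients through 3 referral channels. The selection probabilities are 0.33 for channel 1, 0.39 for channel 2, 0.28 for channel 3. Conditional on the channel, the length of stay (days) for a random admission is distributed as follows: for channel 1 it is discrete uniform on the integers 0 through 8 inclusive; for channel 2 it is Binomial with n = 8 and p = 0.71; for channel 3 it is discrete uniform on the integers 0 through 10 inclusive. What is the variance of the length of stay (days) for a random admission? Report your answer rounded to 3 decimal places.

Per component, 1: μ=4, E[X²]=22.6667; 2: μ=5.68, E[X²]=33.9096; 3: μ=5, E[X²]=35.
E[X] = 0.33·4 + 0.39·5.68 + 0.28·5 = 4.9352.
E[X²] = 0.33·22.6667 + 0.39·33.9096 + 0.28·35 = 30.5047.
Var(X) = E[X²] − (E[X])² = 30.5047 − 24.3562 = 6.14854.

6.149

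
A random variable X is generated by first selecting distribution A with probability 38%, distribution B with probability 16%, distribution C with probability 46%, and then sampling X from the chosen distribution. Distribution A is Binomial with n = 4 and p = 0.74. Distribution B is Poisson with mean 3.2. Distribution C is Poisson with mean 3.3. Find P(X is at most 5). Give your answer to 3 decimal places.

Conditional on each component, P(X ≤ 5): A: 1; B: 0.894592; C: 0.882877.
By total probability, P(X ≤ 5) = 0.38·1 + 0.16·0.894592 + 0.46·0.882877 = 0.929258.

0.929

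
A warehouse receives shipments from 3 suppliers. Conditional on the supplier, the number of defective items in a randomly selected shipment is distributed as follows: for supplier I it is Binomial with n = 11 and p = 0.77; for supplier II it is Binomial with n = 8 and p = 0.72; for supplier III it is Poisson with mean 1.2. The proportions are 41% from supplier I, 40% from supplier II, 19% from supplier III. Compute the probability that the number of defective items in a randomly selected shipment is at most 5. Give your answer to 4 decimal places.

0.3581

Conditional on each supplier, P(X ≤ 5): I: 0.0231144; II: 0.397272; III: 0.9985.
By total probability, P(X ≤ 5) = 0.41·0.0231144 + 0.4·0.397272 + 0.19·0.9985 = 0.358101.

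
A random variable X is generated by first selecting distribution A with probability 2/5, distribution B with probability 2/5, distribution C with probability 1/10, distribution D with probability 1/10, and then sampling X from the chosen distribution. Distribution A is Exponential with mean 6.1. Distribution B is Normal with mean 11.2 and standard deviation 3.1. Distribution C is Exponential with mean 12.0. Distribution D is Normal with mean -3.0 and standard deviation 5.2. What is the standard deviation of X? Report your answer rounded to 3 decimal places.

7.419

Per component, A: μ=6.1, E[X²]=74.42; B: μ=11.2, E[X²]=135.05; C: μ=12, E[X²]=288; D: μ=-3, E[X²]=36.04.
E[X] = 0.4·6.1 + 0.4·11.2 + 0.1·12 + 0.1·-3 = 7.82.
E[X²] = 0.4·74.42 + 0.4·135.05 + 0.1·288 + 0.1·36.04 = 116.192.
Var(X) = E[X²] − (E[X])² = 116.192 − 61.1524 = 55.0396.
SD(X) = √55.0396 = 7.41887.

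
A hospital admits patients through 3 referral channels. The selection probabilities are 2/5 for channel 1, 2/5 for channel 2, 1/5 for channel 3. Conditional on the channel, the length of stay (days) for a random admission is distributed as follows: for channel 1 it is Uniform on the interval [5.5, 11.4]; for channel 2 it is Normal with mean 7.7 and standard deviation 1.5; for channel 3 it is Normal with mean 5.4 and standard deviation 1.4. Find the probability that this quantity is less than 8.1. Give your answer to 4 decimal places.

Conditional on each channel, P(X < 8.1): 1: 0.440678; 2: 0.605137; 3: 0.973108.
By total probability, P(X < 8.1) = 0.4·0.440678 + 0.4·0.605137 + 0.2·0.973108 = 0.612948.

0.6129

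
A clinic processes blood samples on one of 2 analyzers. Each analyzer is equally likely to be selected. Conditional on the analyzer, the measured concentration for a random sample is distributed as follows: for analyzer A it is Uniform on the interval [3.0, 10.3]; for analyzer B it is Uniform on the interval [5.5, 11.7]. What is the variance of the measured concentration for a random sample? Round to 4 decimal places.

4.7727

Per component, A: μ=6.65, E[X²]=48.6633; B: μ=8.6, E[X²]=77.1633.
E[X] = 0.5·6.65 + 0.5·8.6 = 7.625.
E[X²] = 0.5·48.6633 + 0.5·77.1633 = 62.9133.
Var(X) = E[X²] − (E[X])² = 62.9133 − 58.1406 = 4.77271.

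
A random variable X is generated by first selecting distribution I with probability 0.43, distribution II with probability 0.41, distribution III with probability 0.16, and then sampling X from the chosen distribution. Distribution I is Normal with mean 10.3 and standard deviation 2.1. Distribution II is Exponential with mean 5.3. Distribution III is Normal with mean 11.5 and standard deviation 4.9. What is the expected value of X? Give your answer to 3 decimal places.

Component means — I: 10.3; II: 5.3; III: 11.5.
E[X] = 0.43·10.3 + 0.41·5.3 + 0.16·11.5 = 8.442.

8.442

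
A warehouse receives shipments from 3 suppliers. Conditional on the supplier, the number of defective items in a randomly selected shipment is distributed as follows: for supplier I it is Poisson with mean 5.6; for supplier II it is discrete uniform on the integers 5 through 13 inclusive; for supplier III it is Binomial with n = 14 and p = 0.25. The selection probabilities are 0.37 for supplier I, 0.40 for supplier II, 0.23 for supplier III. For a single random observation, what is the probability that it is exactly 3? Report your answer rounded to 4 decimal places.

Conditional on each supplier, P(X = 3): I: 0.108234; II: 0; III: 0.240212.
By total probability, P(X = 3) = 0.37·0.108234 + 0.4·0 + 0.23·0.240212 = 0.0952954.

0.0953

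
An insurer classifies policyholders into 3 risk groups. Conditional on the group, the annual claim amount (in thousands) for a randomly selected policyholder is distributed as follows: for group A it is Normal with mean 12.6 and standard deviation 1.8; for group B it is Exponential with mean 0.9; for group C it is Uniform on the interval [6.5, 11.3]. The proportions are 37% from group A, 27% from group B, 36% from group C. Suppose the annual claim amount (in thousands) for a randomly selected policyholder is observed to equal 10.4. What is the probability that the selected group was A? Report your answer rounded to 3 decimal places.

0.341

Likelihoods f(10.4 | ·): A: 0.105016; B: 1.06474e-05; C: 0.208333.
Posterior ∝ prior × likelihood. Numerator for A: 0.37·0.105016 = 0.0388561.
Normalizing constant: 0.37·0.105016 + 0.27·1.06474e-05 + 0.36·0.208333 = 0.113859.
P(A | observation) = 0.0388561 / 0.113859 = 0.341265.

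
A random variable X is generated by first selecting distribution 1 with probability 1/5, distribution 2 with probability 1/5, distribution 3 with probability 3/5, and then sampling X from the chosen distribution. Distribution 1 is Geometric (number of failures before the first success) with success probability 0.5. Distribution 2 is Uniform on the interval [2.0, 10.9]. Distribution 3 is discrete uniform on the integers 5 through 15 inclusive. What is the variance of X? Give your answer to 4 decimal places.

20.1406

Per component, 1: μ=1, E[X²]=3; 2: μ=6.45, E[X²]=48.2033; 3: μ=10, E[X²]=110.
E[X] = 0.2·1 + 0.2·6.45 + 0.6·10 = 7.49.
E[X²] = 0.2·3 + 0.2·48.2033 + 0.6·110 = 76.2407.
Var(X) = E[X²] − (E[X])² = 76.2407 − 56.1001 = 20.1406.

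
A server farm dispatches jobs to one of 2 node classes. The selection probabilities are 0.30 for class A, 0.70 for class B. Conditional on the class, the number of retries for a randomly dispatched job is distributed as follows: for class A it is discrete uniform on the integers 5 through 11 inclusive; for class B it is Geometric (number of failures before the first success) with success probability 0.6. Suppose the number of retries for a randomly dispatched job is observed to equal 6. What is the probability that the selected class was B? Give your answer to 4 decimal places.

Likelihoods P(X=6 | ·): A: 0.142857; B: 0.0024576.
Posterior ∝ prior × likelihood. Numerator for B: 0.7·0.0024576 = 0.00172032.
Normalizing constant: 0.3·0.142857 + 0.7·0.0024576 = 0.0445775.
P(B | observation) = 0.00172032 / 0.0445775 = 0.0385917.

0.0386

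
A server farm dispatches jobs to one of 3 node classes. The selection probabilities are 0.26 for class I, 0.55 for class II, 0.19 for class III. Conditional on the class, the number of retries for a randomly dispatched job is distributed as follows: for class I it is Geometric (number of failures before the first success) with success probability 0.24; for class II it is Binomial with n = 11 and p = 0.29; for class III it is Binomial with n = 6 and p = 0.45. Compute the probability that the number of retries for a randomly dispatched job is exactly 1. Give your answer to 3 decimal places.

Conditional on each class, P(X = 1): I: 0.1824; II: 0.103842; III: 0.135887.
By total probability, P(X = 1) = 0.26·0.1824 + 0.55·0.103842 + 0.19·0.135887 = 0.130356.

0.130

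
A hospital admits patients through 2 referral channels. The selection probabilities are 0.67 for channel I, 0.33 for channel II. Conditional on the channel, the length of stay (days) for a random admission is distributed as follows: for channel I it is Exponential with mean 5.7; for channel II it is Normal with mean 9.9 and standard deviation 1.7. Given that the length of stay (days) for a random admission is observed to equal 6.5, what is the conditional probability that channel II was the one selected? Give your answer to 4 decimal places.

Likelihoods f(6.5 | ·): I: 0.0560889; II: 0.0317594.
Posterior ∝ prior × likelihood. Numerator for II: 0.33·0.0317594 = 0.0104806.
Normalizing constant: 0.67·0.0560889 + 0.33·0.0317594 = 0.0480602.
P(II | observation) = 0.0104806 / 0.0480602 = 0.218072.

0.2181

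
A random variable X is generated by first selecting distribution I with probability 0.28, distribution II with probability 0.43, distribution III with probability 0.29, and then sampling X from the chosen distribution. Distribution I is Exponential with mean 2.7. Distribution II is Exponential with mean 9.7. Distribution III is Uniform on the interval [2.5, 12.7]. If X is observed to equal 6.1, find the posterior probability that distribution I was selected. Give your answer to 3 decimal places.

0.172

Likelihoods f(6.1 | ·): I: 0.038677; II: 0.0549687; III: 0.0980392.
Posterior ∝ prior × likelihood. Numerator for I: 0.28·0.038677 = 0.0108296.
Normalizing constant: 0.28·0.038677 + 0.43·0.0549687 + 0.29·0.0980392 = 0.0628975.
P(I | observation) = 0.0108296 / 0.0628975 = 0.172178.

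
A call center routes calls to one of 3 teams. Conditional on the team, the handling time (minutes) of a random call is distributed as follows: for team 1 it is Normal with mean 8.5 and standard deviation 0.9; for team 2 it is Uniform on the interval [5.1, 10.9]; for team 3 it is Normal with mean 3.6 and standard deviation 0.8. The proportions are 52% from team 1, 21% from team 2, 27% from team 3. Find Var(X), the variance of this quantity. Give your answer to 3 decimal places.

5.679

Per component, 1: μ=8.5, E[X²]=73.06; 2: μ=8, E[X²]=66.8033; 3: μ=3.6, E[X²]=13.6.
E[X] = 0.52·8.5 + 0.21·8 + 0.27·3.6 = 7.072.
E[X²] = 0.52·73.06 + 0.21·66.8033 + 0.27·13.6 = 55.6919.
Var(X) = E[X²] − (E[X])² = 55.6919 − 50.0132 = 5.67872.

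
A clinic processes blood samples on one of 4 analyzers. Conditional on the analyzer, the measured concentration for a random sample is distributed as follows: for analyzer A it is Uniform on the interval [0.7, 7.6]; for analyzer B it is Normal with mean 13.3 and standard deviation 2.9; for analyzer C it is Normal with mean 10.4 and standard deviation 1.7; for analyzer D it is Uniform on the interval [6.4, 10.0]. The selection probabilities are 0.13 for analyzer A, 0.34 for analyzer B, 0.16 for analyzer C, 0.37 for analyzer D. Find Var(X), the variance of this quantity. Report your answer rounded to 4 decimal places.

Per component, A: μ=4.15, E[X²]=21.19; B: μ=13.3, E[X²]=185.3; C: μ=10.4, E[X²]=111.05; D: μ=8.2, E[X²]=68.32.
E[X] = 0.13·4.15 + 0.34·13.3 + 0.16·10.4 + 0.37·8.2 = 9.7595.
E[X²] = 0.13·21.19 + 0.34·185.3 + 0.16·111.05 + 0.37·68.32 = 108.803.
Var(X) = E[X²] − (E[X])² = 108.803 − 95.2478 = 13.5553.

13.5553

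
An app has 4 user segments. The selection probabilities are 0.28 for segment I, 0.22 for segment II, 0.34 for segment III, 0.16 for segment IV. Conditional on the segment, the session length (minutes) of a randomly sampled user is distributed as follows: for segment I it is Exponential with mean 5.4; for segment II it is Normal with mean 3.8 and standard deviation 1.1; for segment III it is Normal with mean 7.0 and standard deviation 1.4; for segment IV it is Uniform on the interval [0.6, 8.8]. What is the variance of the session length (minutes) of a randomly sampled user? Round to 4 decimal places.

Per component, I: μ=5.4, E[X²]=58.32; II: μ=3.8, E[X²]=15.65; III: μ=7, E[X²]=50.96; IV: μ=4.7, E[X²]=27.6933.
E[X] = 0.28·5.4 + 0.22·3.8 + 0.34·7 + 0.16·4.7 = 5.48.
E[X²] = 0.28·58.32 + 0.22·15.65 + 0.34·50.96 + 0.16·27.6933 = 41.5299.
Var(X) = E[X²] − (E[X])² = 41.5299 − 30.0304 = 11.4995.

11.4995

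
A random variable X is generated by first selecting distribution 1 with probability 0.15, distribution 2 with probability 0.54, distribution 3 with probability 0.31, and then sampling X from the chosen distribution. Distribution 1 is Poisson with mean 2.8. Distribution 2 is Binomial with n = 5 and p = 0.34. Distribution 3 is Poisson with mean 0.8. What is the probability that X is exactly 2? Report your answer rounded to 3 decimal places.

0.260

Conditional on each component, P(X = 2): 1: 0.238375; 2: 0.332345; 3: 0.143785.
By total probability, P(X = 2) = 0.15·0.238375 + 0.54·0.332345 + 0.31·0.143785 = 0.259796.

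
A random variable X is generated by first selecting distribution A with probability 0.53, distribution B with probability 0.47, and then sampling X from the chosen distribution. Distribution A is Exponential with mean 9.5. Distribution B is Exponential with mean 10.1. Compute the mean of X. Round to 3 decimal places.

Component means — A: 9.5; B: 10.1.
E[X] = 0.53·9.5 + 0.47·10.1 = 9.782.

9.782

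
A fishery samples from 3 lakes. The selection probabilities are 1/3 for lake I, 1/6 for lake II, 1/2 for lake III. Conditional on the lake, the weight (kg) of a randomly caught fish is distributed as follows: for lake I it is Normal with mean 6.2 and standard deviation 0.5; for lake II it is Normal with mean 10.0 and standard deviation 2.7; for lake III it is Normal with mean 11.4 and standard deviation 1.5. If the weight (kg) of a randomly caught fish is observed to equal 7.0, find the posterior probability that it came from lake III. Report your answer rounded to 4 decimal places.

0.0202

Likelihoods f(7.0 | ·): I: 0.221842; II: 0.0797009; III: 0.0036007.
Posterior ∝ prior × likelihood. Numerator for III: 0.5·0.0036007 = 0.00180035.
Normalizing constant: 0.333333·0.221842 + 0.166667·0.0797009 + 0.5·0.0036007 = 0.0890311.
P(III | observation) = 0.00180035 / 0.0890311 = 0.0202216.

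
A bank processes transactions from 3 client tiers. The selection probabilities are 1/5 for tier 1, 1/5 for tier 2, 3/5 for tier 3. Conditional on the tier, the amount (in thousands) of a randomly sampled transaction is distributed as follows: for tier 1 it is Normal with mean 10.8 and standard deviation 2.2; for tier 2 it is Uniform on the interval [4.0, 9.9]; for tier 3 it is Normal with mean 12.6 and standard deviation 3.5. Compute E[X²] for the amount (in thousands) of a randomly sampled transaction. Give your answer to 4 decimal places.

137.1427

For each component E[X²] = Var + (mean)², giving 1: 121.48; 2: 51.2033; 3: 171.01.
Overall E[X²] = 0.2·121.48 + 0.2·51.2033 + 0.6·171.01 = 137.143.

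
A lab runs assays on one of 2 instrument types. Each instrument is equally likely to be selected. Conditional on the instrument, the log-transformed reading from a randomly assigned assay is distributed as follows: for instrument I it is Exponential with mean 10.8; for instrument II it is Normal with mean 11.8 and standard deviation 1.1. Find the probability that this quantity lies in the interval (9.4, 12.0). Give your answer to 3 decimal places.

0.324

Conditional on each instrument, P(9.4 < X < 12.0): I: 0.0896034; II: 0.557576.
By total probability, P(9.4 < X < 12.0) = 0.5·0.0896034 + 0.5·0.557576 = 0.32359.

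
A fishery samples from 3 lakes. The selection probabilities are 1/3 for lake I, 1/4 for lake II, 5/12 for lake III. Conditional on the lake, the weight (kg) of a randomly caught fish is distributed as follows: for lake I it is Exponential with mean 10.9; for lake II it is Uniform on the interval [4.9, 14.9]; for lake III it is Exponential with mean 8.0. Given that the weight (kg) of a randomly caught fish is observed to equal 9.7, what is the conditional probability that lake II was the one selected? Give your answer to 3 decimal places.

Likelihoods f(9.7 | ·): I: 0.0376783; II: 0.1; III: 0.0371816.
Posterior ∝ prior × likelihood. Numerator for II: 0.25·0.1 = 0.025.
Normalizing constant: 0.333333·0.0376783 + 0.25·0.1 + 0.416667·0.0371816 = 0.0530518.
P(II | observation) = 0.025 / 0.0530518 = 0.471238.

0.471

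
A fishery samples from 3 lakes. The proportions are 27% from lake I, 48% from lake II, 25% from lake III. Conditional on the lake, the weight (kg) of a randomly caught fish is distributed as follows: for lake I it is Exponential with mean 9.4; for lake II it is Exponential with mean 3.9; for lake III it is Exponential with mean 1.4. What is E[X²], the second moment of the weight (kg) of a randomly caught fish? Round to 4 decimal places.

63.2960

For each component E[X²] = Var + (mean)², giving I: 176.72; II: 30.42; III: 3.92.
Overall E[X²] = 0.27·176.72 + 0.48·30.42 + 0.25·3.92 = 63.296.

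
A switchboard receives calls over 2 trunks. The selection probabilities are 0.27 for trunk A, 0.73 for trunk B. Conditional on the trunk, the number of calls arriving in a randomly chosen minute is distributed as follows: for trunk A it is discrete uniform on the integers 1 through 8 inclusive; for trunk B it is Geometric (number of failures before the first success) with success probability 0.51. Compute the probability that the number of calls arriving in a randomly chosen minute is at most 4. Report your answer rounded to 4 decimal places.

Conditional on each trunk, P(X ≤ 4): A: 0.5; B: 0.971752.
By total probability, P(X ≤ 4) = 0.27·0.5 + 0.73·0.971752 = 0.844379.

0.8444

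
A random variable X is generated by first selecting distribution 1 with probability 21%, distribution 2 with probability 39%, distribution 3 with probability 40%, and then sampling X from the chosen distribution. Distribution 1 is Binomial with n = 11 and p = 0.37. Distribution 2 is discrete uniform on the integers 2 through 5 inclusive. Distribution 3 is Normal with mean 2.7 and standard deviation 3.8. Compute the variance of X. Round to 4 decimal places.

Per component, 1: μ=4.07, E[X²]=19.129; 2: μ=3.5, E[X²]=13.5; 3: μ=2.7, E[X²]=21.73.
E[X] = 0.21·4.07 + 0.39·3.5 + 0.4·2.7 = 3.2997.
E[X²] = 0.21·19.129 + 0.39·13.5 + 0.4·21.73 = 17.9741.
Var(X) = E[X²] − (E[X])² = 17.9741 − 10.888 = 7.08607.

7.0861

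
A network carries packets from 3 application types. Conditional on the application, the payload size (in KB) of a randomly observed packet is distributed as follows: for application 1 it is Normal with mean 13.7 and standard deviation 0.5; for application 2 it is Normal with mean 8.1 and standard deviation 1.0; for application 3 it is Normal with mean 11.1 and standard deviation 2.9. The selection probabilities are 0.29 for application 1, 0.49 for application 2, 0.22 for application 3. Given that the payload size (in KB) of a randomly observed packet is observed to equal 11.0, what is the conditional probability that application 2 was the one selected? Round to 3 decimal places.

Likelihoods f(11.0 | ·): 1: 3.71472e-07; 2: 0.00595253; 3: 0.137485.
Posterior ∝ prior × likelihood. Numerator for 2: 0.49·0.00595253 = 0.00291674.
Normalizing constant: 0.29·3.71472e-07 + 0.49·0.00595253 + 0.22·0.137485 = 0.0331634.
P(2 | observation) = 0.00291674 / 0.0331634 = 0.0879505.

0.088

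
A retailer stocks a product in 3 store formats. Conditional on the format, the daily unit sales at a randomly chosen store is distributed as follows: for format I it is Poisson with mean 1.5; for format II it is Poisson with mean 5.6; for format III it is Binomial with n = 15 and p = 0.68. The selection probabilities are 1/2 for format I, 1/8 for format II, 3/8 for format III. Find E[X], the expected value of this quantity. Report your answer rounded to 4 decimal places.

Component means — I: 1.5; II: 5.6; III: 10.2.
E[X] = 0.5·1.5 + 0.125·5.6 + 0.375·10.2 = 5.275.

5.2750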